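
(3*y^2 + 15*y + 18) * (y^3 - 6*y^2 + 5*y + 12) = 3*y^5 - 3*y^4 - 57*y^3 + 3*y^2 + 270*y + 216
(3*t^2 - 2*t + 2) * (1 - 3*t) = -9*t^3 + 9*t^2 - 8*t + 2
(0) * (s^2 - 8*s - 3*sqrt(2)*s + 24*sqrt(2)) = 0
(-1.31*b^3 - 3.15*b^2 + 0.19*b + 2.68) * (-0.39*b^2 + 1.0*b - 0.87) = 0.5109*b^5 - 0.0815000000000001*b^4 - 2.0844*b^3 + 1.8853*b^2 + 2.5147*b - 2.3316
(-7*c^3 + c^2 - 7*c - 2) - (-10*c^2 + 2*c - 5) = -7*c^3 + 11*c^2 - 9*c + 3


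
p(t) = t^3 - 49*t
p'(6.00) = 59.00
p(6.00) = -78.00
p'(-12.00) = 383.00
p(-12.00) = -1140.00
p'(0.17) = -48.91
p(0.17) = -8.33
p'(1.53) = -41.98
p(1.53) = -71.39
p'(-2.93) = -23.25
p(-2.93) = 118.42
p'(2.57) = -29.19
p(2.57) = -108.96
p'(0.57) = -48.03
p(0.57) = -27.74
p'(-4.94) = 24.21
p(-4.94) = 121.51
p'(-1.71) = -40.23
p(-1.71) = 78.79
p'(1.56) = -41.70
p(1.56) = -72.64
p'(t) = 3*t^2 - 49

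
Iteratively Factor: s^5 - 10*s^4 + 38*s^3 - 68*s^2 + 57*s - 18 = (s - 2)*(s^4 - 8*s^3 + 22*s^2 - 24*s + 9) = (s - 3)*(s - 2)*(s^3 - 5*s^2 + 7*s - 3) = (s - 3)*(s - 2)*(s - 1)*(s^2 - 4*s + 3) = (s - 3)^2*(s - 2)*(s - 1)*(s - 1)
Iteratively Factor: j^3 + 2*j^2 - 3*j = (j + 3)*(j^2 - j) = (j - 1)*(j + 3)*(j)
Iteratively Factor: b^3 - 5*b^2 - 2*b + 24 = (b - 4)*(b^2 - b - 6) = (b - 4)*(b + 2)*(b - 3)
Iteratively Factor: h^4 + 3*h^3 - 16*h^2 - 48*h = (h + 3)*(h^3 - 16*h) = h*(h + 3)*(h^2 - 16) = h*(h + 3)*(h + 4)*(h - 4)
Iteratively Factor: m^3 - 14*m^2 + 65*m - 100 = (m - 4)*(m^2 - 10*m + 25) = (m - 5)*(m - 4)*(m - 5)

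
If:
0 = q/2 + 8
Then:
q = -16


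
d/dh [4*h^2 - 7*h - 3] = 8*h - 7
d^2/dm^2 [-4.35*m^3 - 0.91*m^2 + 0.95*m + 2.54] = -26.1*m - 1.82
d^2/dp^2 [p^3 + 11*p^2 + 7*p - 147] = 6*p + 22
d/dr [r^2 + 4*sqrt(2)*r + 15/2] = 2*r + 4*sqrt(2)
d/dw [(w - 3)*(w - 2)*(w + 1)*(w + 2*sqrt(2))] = 4*w^3 - 12*w^2 + 6*sqrt(2)*w^2 - 16*sqrt(2)*w + 2*w + 2*sqrt(2) + 6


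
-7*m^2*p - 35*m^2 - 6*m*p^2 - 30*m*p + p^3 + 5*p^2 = (-7*m + p)*(m + p)*(p + 5)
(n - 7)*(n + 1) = n^2 - 6*n - 7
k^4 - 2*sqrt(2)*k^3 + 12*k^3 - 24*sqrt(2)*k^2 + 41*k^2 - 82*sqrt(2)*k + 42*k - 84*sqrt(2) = (k + 2)*(k + 3)*(k + 7)*(k - 2*sqrt(2))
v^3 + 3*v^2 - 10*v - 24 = (v - 3)*(v + 2)*(v + 4)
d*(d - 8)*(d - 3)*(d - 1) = d^4 - 12*d^3 + 35*d^2 - 24*d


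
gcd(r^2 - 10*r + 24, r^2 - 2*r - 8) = r - 4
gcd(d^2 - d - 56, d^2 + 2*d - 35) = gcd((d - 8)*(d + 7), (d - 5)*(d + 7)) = d + 7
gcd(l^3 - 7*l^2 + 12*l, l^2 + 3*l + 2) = 1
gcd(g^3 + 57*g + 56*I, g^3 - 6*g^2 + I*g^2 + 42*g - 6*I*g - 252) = g + 7*I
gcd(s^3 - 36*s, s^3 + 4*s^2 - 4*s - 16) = 1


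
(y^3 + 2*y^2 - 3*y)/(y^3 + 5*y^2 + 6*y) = (y - 1)/(y + 2)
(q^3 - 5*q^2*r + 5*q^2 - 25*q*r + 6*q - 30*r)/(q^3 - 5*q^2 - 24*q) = (q^2 - 5*q*r + 2*q - 10*r)/(q*(q - 8))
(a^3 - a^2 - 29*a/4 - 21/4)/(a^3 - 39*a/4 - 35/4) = (2*a + 3)/(2*a + 5)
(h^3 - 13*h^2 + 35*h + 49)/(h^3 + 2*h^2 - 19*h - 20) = (h^2 - 14*h + 49)/(h^2 + h - 20)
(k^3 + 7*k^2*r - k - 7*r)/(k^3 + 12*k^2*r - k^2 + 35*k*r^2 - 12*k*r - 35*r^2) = (k + 1)/(k + 5*r)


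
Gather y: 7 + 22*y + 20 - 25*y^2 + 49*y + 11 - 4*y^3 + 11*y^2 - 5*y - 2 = -4*y^3 - 14*y^2 + 66*y + 36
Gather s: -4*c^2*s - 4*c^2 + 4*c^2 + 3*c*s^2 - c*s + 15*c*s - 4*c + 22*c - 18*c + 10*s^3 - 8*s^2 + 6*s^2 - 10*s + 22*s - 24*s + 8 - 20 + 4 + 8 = 10*s^3 + s^2*(3*c - 2) + s*(-4*c^2 + 14*c - 12)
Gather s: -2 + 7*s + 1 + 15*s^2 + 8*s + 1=15*s^2 + 15*s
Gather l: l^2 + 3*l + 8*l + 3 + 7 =l^2 + 11*l + 10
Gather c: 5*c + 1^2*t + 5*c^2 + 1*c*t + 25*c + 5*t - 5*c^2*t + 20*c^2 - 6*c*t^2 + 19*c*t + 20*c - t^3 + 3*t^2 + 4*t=c^2*(25 - 5*t) + c*(-6*t^2 + 20*t + 50) - t^3 + 3*t^2 + 10*t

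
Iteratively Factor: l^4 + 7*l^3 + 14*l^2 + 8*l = (l + 2)*(l^3 + 5*l^2 + 4*l) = (l + 2)*(l + 4)*(l^2 + l) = (l + 1)*(l + 2)*(l + 4)*(l)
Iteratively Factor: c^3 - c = (c - 1)*(c^2 + c) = (c - 1)*(c + 1)*(c)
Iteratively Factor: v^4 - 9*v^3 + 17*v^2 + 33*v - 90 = (v - 3)*(v^3 - 6*v^2 - v + 30) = (v - 3)^2*(v^2 - 3*v - 10) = (v - 5)*(v - 3)^2*(v + 2)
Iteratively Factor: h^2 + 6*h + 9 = (h + 3)*(h + 3)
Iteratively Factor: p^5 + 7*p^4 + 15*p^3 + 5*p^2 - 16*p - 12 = (p + 2)*(p^4 + 5*p^3 + 5*p^2 - 5*p - 6) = (p + 1)*(p + 2)*(p^3 + 4*p^2 + p - 6) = (p + 1)*(p + 2)*(p + 3)*(p^2 + p - 2) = (p + 1)*(p + 2)^2*(p + 3)*(p - 1)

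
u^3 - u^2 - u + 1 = (u - 1)^2*(u + 1)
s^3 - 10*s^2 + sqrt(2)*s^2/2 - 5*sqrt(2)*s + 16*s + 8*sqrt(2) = (s - 8)*(s - 2)*(s + sqrt(2)/2)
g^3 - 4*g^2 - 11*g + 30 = (g - 5)*(g - 2)*(g + 3)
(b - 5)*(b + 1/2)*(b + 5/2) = b^3 - 2*b^2 - 55*b/4 - 25/4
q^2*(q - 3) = q^3 - 3*q^2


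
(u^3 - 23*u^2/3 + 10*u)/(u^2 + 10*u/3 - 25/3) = u*(u - 6)/(u + 5)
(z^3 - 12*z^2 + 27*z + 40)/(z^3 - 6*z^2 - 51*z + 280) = (z + 1)/(z + 7)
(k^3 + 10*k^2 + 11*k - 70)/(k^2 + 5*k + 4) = (k^3 + 10*k^2 + 11*k - 70)/(k^2 + 5*k + 4)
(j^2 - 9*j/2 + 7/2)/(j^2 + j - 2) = (j - 7/2)/(j + 2)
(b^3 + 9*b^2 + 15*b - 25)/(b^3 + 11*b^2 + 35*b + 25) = (b - 1)/(b + 1)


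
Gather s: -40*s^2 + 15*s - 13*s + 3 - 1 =-40*s^2 + 2*s + 2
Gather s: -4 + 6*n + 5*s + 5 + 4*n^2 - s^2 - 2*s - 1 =4*n^2 + 6*n - s^2 + 3*s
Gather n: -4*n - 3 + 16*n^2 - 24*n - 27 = 16*n^2 - 28*n - 30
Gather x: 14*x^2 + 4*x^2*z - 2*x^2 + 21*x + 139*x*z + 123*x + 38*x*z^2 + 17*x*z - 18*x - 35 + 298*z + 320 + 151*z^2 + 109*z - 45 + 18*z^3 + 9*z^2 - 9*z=x^2*(4*z + 12) + x*(38*z^2 + 156*z + 126) + 18*z^3 + 160*z^2 + 398*z + 240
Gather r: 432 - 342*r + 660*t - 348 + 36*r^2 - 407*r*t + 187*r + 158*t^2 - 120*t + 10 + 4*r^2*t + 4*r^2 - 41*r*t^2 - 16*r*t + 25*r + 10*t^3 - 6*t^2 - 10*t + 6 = r^2*(4*t + 40) + r*(-41*t^2 - 423*t - 130) + 10*t^3 + 152*t^2 + 530*t + 100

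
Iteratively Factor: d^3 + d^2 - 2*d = (d)*(d^2 + d - 2) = d*(d + 2)*(d - 1)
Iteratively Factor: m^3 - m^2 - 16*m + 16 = (m - 4)*(m^2 + 3*m - 4) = (m - 4)*(m - 1)*(m + 4)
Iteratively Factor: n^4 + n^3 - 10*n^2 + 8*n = (n - 2)*(n^3 + 3*n^2 - 4*n) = n*(n - 2)*(n^2 + 3*n - 4) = n*(n - 2)*(n + 4)*(n - 1)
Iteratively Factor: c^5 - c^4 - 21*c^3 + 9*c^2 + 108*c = (c - 3)*(c^4 + 2*c^3 - 15*c^2 - 36*c) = c*(c - 3)*(c^3 + 2*c^2 - 15*c - 36) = c*(c - 4)*(c - 3)*(c^2 + 6*c + 9) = c*(c - 4)*(c - 3)*(c + 3)*(c + 3)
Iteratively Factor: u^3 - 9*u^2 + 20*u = (u)*(u^2 - 9*u + 20) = u*(u - 5)*(u - 4)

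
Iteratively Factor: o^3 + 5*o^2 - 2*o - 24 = (o + 4)*(o^2 + o - 6) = (o + 3)*(o + 4)*(o - 2)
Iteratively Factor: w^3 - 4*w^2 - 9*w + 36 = (w + 3)*(w^2 - 7*w + 12) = (w - 3)*(w + 3)*(w - 4)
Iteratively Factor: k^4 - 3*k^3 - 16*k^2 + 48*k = (k - 3)*(k^3 - 16*k) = (k - 4)*(k - 3)*(k^2 + 4*k) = k*(k - 4)*(k - 3)*(k + 4)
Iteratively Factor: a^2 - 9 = (a + 3)*(a - 3)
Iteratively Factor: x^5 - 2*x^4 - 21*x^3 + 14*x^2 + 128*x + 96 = (x + 1)*(x^4 - 3*x^3 - 18*x^2 + 32*x + 96) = (x + 1)*(x + 3)*(x^3 - 6*x^2 + 32) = (x + 1)*(x + 2)*(x + 3)*(x^2 - 8*x + 16) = (x - 4)*(x + 1)*(x + 2)*(x + 3)*(x - 4)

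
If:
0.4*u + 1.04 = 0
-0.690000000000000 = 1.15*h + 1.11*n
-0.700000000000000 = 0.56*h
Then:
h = -1.25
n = 0.67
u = -2.60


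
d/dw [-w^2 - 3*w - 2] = -2*w - 3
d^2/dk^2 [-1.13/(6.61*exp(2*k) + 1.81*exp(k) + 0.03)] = (-1.13*(13.22*exp(k) + 1.81)*(26.44*exp(k) + 3.62)*exp(k) + (29.8772*exp(k) + 2.0453)*(6.61*exp(2*k) + 1.81*exp(k) + 0.03))*exp(k)/(6.61*exp(2*k) + 1.81*exp(k) + 0.03)^3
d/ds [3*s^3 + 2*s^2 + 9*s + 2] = 9*s^2 + 4*s + 9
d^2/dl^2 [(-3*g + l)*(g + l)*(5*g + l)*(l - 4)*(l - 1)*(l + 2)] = -90*g^3*l + 90*g^3 - 156*g^2*l^2 + 234*g^2*l + 156*g^2 + 60*g*l^3 - 108*g*l^2 - 108*g*l + 48*g + 30*l^4 - 60*l^3 - 72*l^2 + 48*l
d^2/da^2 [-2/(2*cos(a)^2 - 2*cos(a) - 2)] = (-4*sin(a)^4 + 7*sin(a)^2 - 11*cos(a)/4 + 3*cos(3*a)/4 + 1)/(sin(a)^2 + cos(a))^3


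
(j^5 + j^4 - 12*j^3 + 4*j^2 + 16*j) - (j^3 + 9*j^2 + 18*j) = j^5 + j^4 - 13*j^3 - 5*j^2 - 2*j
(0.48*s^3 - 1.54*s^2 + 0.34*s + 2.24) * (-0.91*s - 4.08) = -0.4368*s^4 - 0.557*s^3 + 5.9738*s^2 - 3.4256*s - 9.1392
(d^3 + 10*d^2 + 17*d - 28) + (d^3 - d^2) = 2*d^3 + 9*d^2 + 17*d - 28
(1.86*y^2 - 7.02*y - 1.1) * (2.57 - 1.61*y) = -2.9946*y^3 + 16.0824*y^2 - 16.2704*y - 2.827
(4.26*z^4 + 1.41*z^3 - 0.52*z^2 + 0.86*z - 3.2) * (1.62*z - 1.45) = 6.9012*z^5 - 3.8928*z^4 - 2.8869*z^3 + 2.1472*z^2 - 6.431*z + 4.64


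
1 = 1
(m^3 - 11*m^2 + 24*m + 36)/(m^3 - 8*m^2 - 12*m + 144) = (m + 1)/(m + 4)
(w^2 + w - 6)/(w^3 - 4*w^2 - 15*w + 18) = (w - 2)/(w^2 - 7*w + 6)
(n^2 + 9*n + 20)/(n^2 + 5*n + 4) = (n + 5)/(n + 1)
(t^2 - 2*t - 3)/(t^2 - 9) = (t + 1)/(t + 3)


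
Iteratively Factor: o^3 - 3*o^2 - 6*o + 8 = (o + 2)*(o^2 - 5*o + 4) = (o - 4)*(o + 2)*(o - 1)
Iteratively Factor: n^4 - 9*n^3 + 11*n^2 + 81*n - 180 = (n + 3)*(n^3 - 12*n^2 + 47*n - 60) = (n - 5)*(n + 3)*(n^2 - 7*n + 12) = (n - 5)*(n - 4)*(n + 3)*(n - 3)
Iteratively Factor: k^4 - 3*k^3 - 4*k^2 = (k - 4)*(k^3 + k^2) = k*(k - 4)*(k^2 + k) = k^2*(k - 4)*(k + 1)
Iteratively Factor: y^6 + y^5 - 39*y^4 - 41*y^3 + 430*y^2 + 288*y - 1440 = (y + 4)*(y^5 - 3*y^4 - 27*y^3 + 67*y^2 + 162*y - 360) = (y + 3)*(y + 4)*(y^4 - 6*y^3 - 9*y^2 + 94*y - 120) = (y - 3)*(y + 3)*(y + 4)*(y^3 - 3*y^2 - 18*y + 40) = (y - 5)*(y - 3)*(y + 3)*(y + 4)*(y^2 + 2*y - 8) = (y - 5)*(y - 3)*(y + 3)*(y + 4)^2*(y - 2)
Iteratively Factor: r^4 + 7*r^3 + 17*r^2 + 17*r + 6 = (r + 1)*(r^3 + 6*r^2 + 11*r + 6) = (r + 1)^2*(r^2 + 5*r + 6) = (r + 1)^2*(r + 2)*(r + 3)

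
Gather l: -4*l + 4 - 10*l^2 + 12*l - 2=-10*l^2 + 8*l + 2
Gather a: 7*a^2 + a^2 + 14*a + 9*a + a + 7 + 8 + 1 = 8*a^2 + 24*a + 16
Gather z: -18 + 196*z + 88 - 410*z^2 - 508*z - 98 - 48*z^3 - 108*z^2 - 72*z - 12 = -48*z^3 - 518*z^2 - 384*z - 40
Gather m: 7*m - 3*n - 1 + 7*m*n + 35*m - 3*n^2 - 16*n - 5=m*(7*n + 42) - 3*n^2 - 19*n - 6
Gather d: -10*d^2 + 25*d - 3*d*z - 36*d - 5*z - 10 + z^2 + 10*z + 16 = -10*d^2 + d*(-3*z - 11) + z^2 + 5*z + 6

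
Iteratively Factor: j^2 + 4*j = (j)*(j + 4)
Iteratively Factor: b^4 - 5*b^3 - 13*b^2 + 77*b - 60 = (b - 1)*(b^3 - 4*b^2 - 17*b + 60) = (b - 1)*(b + 4)*(b^2 - 8*b + 15) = (b - 5)*(b - 1)*(b + 4)*(b - 3)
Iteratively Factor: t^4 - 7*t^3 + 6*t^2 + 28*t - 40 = (t - 2)*(t^3 - 5*t^2 - 4*t + 20) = (t - 2)*(t + 2)*(t^2 - 7*t + 10) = (t - 5)*(t - 2)*(t + 2)*(t - 2)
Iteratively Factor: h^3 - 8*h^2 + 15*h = (h - 5)*(h^2 - 3*h) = h*(h - 5)*(h - 3)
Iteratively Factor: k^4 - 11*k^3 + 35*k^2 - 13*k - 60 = (k - 4)*(k^3 - 7*k^2 + 7*k + 15) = (k - 4)*(k - 3)*(k^2 - 4*k - 5) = (k - 5)*(k - 4)*(k - 3)*(k + 1)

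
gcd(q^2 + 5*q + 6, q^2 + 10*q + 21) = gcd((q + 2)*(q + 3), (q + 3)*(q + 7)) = q + 3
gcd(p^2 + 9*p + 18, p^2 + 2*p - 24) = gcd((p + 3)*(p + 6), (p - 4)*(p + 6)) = p + 6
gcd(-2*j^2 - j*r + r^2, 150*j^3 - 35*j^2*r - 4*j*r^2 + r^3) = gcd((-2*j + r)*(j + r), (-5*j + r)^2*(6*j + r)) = 1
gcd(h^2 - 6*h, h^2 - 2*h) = h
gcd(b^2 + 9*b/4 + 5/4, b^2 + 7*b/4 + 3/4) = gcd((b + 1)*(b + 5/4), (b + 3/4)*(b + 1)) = b + 1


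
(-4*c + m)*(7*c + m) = -28*c^2 + 3*c*m + m^2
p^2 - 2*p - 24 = (p - 6)*(p + 4)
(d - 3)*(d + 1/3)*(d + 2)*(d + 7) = d^4 + 19*d^3/3 - 11*d^2 - 139*d/3 - 14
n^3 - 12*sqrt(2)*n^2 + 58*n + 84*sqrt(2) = (n - 7*sqrt(2))*(n - 6*sqrt(2))*(n + sqrt(2))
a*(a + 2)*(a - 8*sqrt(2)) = a^3 - 8*sqrt(2)*a^2 + 2*a^2 - 16*sqrt(2)*a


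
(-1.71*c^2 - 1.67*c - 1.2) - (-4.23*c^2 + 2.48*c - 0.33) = 2.52*c^2 - 4.15*c - 0.87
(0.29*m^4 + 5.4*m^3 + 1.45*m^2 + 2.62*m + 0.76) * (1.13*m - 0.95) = 0.3277*m^5 + 5.8265*m^4 - 3.4915*m^3 + 1.5831*m^2 - 1.6302*m - 0.722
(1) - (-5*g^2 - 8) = 5*g^2 + 9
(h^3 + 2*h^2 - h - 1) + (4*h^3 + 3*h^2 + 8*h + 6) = 5*h^3 + 5*h^2 + 7*h + 5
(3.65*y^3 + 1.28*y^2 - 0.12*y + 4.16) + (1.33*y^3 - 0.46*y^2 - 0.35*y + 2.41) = 4.98*y^3 + 0.82*y^2 - 0.47*y + 6.57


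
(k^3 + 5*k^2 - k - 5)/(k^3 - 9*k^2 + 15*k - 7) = (k^2 + 6*k + 5)/(k^2 - 8*k + 7)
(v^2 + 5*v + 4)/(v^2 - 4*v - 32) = (v + 1)/(v - 8)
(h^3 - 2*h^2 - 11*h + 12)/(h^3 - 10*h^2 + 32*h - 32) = (h^2 + 2*h - 3)/(h^2 - 6*h + 8)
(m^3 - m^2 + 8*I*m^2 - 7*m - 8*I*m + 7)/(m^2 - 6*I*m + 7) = (m^2 + m*(-1 + 7*I) - 7*I)/(m - 7*I)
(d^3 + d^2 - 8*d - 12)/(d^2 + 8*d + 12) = (d^2 - d - 6)/(d + 6)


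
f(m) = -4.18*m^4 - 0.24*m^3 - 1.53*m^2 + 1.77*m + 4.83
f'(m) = -16.72*m^3 - 0.72*m^2 - 3.06*m + 1.77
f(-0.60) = 2.73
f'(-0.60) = 6.96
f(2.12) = -85.02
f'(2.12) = -167.26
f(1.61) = -25.37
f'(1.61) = -74.80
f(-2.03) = -74.04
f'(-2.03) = 144.88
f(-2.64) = -209.14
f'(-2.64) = 312.47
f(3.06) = -377.45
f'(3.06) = -493.41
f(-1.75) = -40.87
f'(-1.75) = 94.53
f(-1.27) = -10.27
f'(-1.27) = 38.74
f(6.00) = -5508.75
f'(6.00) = -3654.03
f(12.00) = -87285.45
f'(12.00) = -29030.79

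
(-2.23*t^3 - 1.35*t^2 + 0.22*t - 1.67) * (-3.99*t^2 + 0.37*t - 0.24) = 8.8977*t^5 + 4.5614*t^4 - 0.8421*t^3 + 7.0687*t^2 - 0.6707*t + 0.4008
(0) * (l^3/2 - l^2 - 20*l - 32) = 0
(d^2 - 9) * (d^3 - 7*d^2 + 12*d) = d^5 - 7*d^4 + 3*d^3 + 63*d^2 - 108*d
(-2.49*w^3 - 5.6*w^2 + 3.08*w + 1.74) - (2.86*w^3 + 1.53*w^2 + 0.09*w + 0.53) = -5.35*w^3 - 7.13*w^2 + 2.99*w + 1.21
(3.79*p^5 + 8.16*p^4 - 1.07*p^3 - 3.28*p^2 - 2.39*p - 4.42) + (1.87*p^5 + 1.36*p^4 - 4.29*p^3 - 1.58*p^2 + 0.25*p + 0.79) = 5.66*p^5 + 9.52*p^4 - 5.36*p^3 - 4.86*p^2 - 2.14*p - 3.63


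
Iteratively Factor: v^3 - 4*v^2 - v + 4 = (v - 1)*(v^2 - 3*v - 4) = (v - 4)*(v - 1)*(v + 1)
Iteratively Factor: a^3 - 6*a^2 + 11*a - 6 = (a - 1)*(a^2 - 5*a + 6) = (a - 3)*(a - 1)*(a - 2)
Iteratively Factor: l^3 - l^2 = (l)*(l^2 - l) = l^2*(l - 1)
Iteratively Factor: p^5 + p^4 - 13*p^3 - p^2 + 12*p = (p)*(p^4 + p^3 - 13*p^2 - p + 12) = p*(p + 4)*(p^3 - 3*p^2 - p + 3) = p*(p - 3)*(p + 4)*(p^2 - 1) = p*(p - 3)*(p - 1)*(p + 4)*(p + 1)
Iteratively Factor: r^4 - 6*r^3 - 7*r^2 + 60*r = (r - 4)*(r^3 - 2*r^2 - 15*r) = (r - 5)*(r - 4)*(r^2 + 3*r) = (r - 5)*(r - 4)*(r + 3)*(r)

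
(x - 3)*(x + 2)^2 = x^3 + x^2 - 8*x - 12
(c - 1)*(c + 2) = c^2 + c - 2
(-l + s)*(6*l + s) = -6*l^2 + 5*l*s + s^2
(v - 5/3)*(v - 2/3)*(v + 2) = v^3 - v^2/3 - 32*v/9 + 20/9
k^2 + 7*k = k*(k + 7)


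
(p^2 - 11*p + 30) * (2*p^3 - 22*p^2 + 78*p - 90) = 2*p^5 - 44*p^4 + 380*p^3 - 1608*p^2 + 3330*p - 2700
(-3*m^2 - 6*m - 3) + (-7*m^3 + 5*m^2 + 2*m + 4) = -7*m^3 + 2*m^2 - 4*m + 1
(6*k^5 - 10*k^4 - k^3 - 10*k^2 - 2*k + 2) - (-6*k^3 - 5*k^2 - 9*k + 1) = 6*k^5 - 10*k^4 + 5*k^3 - 5*k^2 + 7*k + 1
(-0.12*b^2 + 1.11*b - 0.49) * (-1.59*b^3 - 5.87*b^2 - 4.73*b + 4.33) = 0.1908*b^5 - 1.0605*b^4 - 5.169*b^3 - 2.8936*b^2 + 7.124*b - 2.1217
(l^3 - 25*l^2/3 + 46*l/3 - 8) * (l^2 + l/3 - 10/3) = l^5 - 8*l^4 + 83*l^3/9 + 224*l^2/9 - 484*l/9 + 80/3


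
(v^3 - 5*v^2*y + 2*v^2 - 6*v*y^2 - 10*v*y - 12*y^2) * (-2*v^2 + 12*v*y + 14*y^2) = -2*v^5 + 22*v^4*y - 4*v^4 - 34*v^3*y^2 + 44*v^3*y - 142*v^2*y^3 - 68*v^2*y^2 - 84*v*y^4 - 284*v*y^3 - 168*y^4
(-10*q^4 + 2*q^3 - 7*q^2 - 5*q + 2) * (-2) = 20*q^4 - 4*q^3 + 14*q^2 + 10*q - 4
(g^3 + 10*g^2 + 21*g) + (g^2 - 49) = g^3 + 11*g^2 + 21*g - 49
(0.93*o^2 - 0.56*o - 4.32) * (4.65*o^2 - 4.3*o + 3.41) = 4.3245*o^4 - 6.603*o^3 - 14.5087*o^2 + 16.6664*o - 14.7312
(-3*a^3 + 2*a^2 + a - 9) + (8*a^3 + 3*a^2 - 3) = 5*a^3 + 5*a^2 + a - 12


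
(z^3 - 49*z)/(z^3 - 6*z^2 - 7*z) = (z + 7)/(z + 1)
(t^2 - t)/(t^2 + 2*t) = (t - 1)/(t + 2)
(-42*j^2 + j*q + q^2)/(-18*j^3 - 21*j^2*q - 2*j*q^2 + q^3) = (7*j + q)/(3*j^2 + 4*j*q + q^2)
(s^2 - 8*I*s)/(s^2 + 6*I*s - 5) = s*(s - 8*I)/(s^2 + 6*I*s - 5)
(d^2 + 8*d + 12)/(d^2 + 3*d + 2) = (d + 6)/(d + 1)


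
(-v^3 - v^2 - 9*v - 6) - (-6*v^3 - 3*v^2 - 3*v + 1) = 5*v^3 + 2*v^2 - 6*v - 7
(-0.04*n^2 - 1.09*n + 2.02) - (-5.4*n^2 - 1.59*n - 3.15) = 5.36*n^2 + 0.5*n + 5.17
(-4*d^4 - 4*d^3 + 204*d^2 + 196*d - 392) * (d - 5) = -4*d^5 + 16*d^4 + 224*d^3 - 824*d^2 - 1372*d + 1960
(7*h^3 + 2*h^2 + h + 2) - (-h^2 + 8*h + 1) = 7*h^3 + 3*h^2 - 7*h + 1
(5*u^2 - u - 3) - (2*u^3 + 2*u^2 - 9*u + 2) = -2*u^3 + 3*u^2 + 8*u - 5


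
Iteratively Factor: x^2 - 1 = (x - 1)*(x + 1)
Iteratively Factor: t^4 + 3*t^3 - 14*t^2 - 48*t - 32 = (t + 1)*(t^3 + 2*t^2 - 16*t - 32) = (t - 4)*(t + 1)*(t^2 + 6*t + 8) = (t - 4)*(t + 1)*(t + 2)*(t + 4)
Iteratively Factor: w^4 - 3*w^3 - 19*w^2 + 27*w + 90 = (w - 5)*(w^3 + 2*w^2 - 9*w - 18) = (w - 5)*(w + 2)*(w^2 - 9) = (w - 5)*(w - 3)*(w + 2)*(w + 3)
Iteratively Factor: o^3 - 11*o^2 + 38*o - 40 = (o - 2)*(o^2 - 9*o + 20) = (o - 5)*(o - 2)*(o - 4)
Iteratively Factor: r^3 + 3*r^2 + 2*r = (r + 1)*(r^2 + 2*r) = (r + 1)*(r + 2)*(r)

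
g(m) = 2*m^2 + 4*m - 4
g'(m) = 4*m + 4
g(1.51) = 6.60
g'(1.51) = 10.04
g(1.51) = 6.60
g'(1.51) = 10.04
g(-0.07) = -4.27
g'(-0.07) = 3.72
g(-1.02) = -6.00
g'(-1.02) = -0.08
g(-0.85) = -5.96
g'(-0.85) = 0.60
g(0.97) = 1.76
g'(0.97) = 7.88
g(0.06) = -3.75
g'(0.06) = 4.24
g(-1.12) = -5.97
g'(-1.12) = -0.48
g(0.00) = -4.00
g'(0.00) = 4.00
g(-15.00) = 386.00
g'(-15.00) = -56.00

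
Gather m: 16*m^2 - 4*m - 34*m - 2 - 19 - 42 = 16*m^2 - 38*m - 63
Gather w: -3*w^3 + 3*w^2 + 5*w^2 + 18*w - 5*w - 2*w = -3*w^3 + 8*w^2 + 11*w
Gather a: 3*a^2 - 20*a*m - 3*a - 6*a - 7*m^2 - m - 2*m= 3*a^2 + a*(-20*m - 9) - 7*m^2 - 3*m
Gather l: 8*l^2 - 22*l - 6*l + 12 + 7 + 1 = 8*l^2 - 28*l + 20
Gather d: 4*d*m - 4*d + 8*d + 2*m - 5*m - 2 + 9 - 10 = d*(4*m + 4) - 3*m - 3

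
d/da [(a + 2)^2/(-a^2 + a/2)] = 2*(9*a^2 + 16*a - 4)/(a^2*(4*a^2 - 4*a + 1))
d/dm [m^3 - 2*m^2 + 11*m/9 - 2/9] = 3*m^2 - 4*m + 11/9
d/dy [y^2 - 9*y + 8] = 2*y - 9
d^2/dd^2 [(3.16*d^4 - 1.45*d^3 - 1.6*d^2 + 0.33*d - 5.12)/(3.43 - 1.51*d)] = (-43.230696*d^4 + 268.477698*d^3 - 491.184918*d^2 + 102.35463*d + 57.577566)/(3.442951*d^3 - 23.462229*d^2 + 53.294997*d - 40.353607)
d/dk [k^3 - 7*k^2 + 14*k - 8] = 3*k^2 - 14*k + 14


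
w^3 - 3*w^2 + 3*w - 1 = (w - 1)^3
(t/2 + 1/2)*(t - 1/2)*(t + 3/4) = t^3/2 + 5*t^2/8 - t/16 - 3/16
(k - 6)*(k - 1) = k^2 - 7*k + 6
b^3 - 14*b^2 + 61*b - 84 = (b - 7)*(b - 4)*(b - 3)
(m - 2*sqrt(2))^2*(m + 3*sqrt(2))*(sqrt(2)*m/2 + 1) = sqrt(2)*m^4/2 - 9*sqrt(2)*m^2 + 8*m + 24*sqrt(2)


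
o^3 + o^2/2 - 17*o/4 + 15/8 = (o - 3/2)*(o - 1/2)*(o + 5/2)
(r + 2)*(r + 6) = r^2 + 8*r + 12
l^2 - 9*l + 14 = (l - 7)*(l - 2)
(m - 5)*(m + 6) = m^2 + m - 30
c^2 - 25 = (c - 5)*(c + 5)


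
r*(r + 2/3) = r^2 + 2*r/3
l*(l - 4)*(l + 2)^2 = l^4 - 12*l^2 - 16*l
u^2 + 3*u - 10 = (u - 2)*(u + 5)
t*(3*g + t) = 3*g*t + t^2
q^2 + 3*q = q*(q + 3)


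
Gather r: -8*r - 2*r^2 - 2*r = -2*r^2 - 10*r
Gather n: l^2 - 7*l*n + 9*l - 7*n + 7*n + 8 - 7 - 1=l^2 - 7*l*n + 9*l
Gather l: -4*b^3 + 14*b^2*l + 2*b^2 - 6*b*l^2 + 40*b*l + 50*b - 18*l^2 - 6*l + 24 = -4*b^3 + 2*b^2 + 50*b + l^2*(-6*b - 18) + l*(14*b^2 + 40*b - 6) + 24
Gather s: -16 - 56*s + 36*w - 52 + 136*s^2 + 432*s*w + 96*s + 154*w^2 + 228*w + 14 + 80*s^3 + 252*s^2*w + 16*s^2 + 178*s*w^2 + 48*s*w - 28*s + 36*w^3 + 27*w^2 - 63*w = 80*s^3 + s^2*(252*w + 152) + s*(178*w^2 + 480*w + 12) + 36*w^3 + 181*w^2 + 201*w - 54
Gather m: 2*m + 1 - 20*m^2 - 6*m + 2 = -20*m^2 - 4*m + 3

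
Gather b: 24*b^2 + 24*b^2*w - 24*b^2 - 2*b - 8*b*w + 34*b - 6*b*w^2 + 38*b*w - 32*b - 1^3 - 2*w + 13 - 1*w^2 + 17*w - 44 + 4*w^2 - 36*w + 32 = 24*b^2*w + b*(-6*w^2 + 30*w) + 3*w^2 - 21*w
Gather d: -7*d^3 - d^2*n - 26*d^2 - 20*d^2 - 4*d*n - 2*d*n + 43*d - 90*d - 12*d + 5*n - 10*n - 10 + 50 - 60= -7*d^3 + d^2*(-n - 46) + d*(-6*n - 59) - 5*n - 20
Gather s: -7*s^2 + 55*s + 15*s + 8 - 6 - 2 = -7*s^2 + 70*s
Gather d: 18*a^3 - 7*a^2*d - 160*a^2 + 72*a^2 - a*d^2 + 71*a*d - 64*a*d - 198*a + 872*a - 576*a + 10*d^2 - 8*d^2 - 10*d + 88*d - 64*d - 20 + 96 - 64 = 18*a^3 - 88*a^2 + 98*a + d^2*(2 - a) + d*(-7*a^2 + 7*a + 14) + 12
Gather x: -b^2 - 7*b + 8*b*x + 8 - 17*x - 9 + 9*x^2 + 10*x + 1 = -b^2 - 7*b + 9*x^2 + x*(8*b - 7)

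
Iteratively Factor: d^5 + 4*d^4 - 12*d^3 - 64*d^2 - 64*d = (d - 4)*(d^4 + 8*d^3 + 20*d^2 + 16*d) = (d - 4)*(d + 4)*(d^3 + 4*d^2 + 4*d) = (d - 4)*(d + 2)*(d + 4)*(d^2 + 2*d) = d*(d - 4)*(d + 2)*(d + 4)*(d + 2)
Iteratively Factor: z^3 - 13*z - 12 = (z + 3)*(z^2 - 3*z - 4) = (z - 4)*(z + 3)*(z + 1)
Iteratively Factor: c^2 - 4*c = (c)*(c - 4)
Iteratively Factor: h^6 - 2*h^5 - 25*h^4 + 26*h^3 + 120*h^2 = (h)*(h^5 - 2*h^4 - 25*h^3 + 26*h^2 + 120*h) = h*(h + 4)*(h^4 - 6*h^3 - h^2 + 30*h) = h*(h + 2)*(h + 4)*(h^3 - 8*h^2 + 15*h) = h^2*(h + 2)*(h + 4)*(h^2 - 8*h + 15) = h^2*(h - 5)*(h + 2)*(h + 4)*(h - 3)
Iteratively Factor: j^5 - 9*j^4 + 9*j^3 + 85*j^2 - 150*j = (j - 5)*(j^4 - 4*j^3 - 11*j^2 + 30*j) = (j - 5)^2*(j^3 + j^2 - 6*j) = (j - 5)^2*(j - 2)*(j^2 + 3*j) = (j - 5)^2*(j - 2)*(j + 3)*(j)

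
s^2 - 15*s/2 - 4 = (s - 8)*(s + 1/2)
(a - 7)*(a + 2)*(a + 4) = a^3 - a^2 - 34*a - 56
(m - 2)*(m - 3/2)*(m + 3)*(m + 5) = m^4 + 9*m^3/2 - 10*m^2 - 57*m/2 + 45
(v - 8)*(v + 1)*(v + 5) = v^3 - 2*v^2 - 43*v - 40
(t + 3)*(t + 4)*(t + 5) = t^3 + 12*t^2 + 47*t + 60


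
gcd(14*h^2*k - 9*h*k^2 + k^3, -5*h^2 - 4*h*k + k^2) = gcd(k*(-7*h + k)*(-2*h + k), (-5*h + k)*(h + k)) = 1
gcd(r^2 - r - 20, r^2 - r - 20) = r^2 - r - 20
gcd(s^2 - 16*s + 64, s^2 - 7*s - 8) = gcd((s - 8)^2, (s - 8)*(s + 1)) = s - 8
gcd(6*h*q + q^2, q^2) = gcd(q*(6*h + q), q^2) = q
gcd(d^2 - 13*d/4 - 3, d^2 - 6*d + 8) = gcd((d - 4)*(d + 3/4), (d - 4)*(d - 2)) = d - 4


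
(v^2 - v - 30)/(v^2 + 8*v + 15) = (v - 6)/(v + 3)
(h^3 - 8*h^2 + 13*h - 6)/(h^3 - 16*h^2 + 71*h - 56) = (h^2 - 7*h + 6)/(h^2 - 15*h + 56)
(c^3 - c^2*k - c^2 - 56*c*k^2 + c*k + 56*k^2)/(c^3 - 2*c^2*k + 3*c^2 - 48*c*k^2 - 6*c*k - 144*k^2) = (c^2 + 7*c*k - c - 7*k)/(c^2 + 6*c*k + 3*c + 18*k)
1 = 1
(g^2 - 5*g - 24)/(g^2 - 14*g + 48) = (g + 3)/(g - 6)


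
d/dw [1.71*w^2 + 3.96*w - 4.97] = 3.42*w + 3.96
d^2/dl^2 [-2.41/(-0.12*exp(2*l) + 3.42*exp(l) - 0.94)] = ((8.2422 - 1.1568*exp(l))*(0.12*exp(2*l) - 3.42*exp(l) + 0.94) + 2.41*(0.24*exp(l) - 3.42)*(0.48*exp(l) - 6.84)*exp(l))*exp(l)/(0.12*exp(2*l) - 3.42*exp(l) + 0.94)^3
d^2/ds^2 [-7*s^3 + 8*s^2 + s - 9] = 16 - 42*s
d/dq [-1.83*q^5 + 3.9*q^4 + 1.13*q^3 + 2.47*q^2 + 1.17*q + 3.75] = -9.15*q^4 + 15.6*q^3 + 3.39*q^2 + 4.94*q + 1.17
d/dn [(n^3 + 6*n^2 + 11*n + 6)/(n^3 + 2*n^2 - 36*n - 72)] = 2*(-2*n^2 - 39*n - 72)/(n^4 - 72*n^2 + 1296)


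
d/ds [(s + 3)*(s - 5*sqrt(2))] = 2*s - 5*sqrt(2) + 3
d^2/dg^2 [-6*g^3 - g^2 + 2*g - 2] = -36*g - 2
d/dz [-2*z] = -2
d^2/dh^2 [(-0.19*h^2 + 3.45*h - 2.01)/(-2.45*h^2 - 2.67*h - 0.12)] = (-43.90302*h^3 + 72.05499*h^2 + 84.97629*h + 29.69253)/(14.706125*h^6 + 48.080025*h^5 + 54.558315*h^4 + 23.744043*h^3 + 2.672244*h^2 + 0.115344*h + 0.001728)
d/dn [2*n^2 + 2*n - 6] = 4*n + 2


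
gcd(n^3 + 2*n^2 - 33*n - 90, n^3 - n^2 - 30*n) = n^2 - n - 30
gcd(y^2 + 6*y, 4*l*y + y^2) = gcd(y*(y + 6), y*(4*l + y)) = y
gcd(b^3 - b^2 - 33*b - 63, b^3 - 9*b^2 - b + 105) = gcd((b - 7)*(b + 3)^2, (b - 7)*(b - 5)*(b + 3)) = b^2 - 4*b - 21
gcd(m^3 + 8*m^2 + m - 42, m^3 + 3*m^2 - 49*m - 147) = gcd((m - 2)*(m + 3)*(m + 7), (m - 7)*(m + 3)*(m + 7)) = m^2 + 10*m + 21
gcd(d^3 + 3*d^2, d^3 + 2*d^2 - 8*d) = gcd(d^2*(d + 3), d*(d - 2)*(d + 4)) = d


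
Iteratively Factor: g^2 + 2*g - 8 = (g - 2)*(g + 4)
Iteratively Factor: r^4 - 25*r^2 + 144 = (r + 3)*(r^3 - 3*r^2 - 16*r + 48) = (r - 3)*(r + 3)*(r^2 - 16) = (r - 4)*(r - 3)*(r + 3)*(r + 4)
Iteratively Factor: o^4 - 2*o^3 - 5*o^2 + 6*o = (o)*(o^3 - 2*o^2 - 5*o + 6) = o*(o - 3)*(o^2 + o - 2) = o*(o - 3)*(o + 2)*(o - 1)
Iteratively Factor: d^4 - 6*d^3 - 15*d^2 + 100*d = (d)*(d^3 - 6*d^2 - 15*d + 100) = d*(d - 5)*(d^2 - d - 20) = d*(d - 5)^2*(d + 4)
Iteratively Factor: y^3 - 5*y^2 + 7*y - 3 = (y - 3)*(y^2 - 2*y + 1) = (y - 3)*(y - 1)*(y - 1)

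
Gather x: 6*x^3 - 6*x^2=6*x^3 - 6*x^2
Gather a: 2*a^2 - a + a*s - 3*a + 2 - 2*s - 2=2*a^2 + a*(s - 4) - 2*s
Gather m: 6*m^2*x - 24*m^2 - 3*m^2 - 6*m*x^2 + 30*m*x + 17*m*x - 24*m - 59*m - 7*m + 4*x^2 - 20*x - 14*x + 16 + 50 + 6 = m^2*(6*x - 27) + m*(-6*x^2 + 47*x - 90) + 4*x^2 - 34*x + 72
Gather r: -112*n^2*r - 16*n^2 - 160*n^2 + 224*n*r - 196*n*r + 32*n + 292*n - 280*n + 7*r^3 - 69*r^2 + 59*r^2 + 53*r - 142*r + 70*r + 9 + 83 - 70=-176*n^2 + 44*n + 7*r^3 - 10*r^2 + r*(-112*n^2 + 28*n - 19) + 22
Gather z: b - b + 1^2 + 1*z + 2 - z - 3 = 0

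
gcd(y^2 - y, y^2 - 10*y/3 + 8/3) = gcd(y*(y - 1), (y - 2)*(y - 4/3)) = 1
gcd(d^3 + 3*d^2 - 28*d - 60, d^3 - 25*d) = d - 5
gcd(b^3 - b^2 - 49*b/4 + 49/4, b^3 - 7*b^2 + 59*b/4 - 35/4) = b^2 - 9*b/2 + 7/2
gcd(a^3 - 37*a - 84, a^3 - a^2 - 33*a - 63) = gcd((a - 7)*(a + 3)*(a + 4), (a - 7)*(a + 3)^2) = a^2 - 4*a - 21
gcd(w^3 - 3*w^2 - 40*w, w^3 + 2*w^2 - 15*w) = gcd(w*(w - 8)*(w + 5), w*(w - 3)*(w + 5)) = w^2 + 5*w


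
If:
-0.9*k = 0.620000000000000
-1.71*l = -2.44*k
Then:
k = -0.69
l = -0.98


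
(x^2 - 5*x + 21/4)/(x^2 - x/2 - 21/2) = (x - 3/2)/(x + 3)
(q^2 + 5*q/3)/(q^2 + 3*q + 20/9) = 3*q/(3*q + 4)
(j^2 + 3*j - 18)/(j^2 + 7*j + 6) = (j - 3)/(j + 1)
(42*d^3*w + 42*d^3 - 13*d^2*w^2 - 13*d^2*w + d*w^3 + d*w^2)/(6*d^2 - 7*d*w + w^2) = d*(-7*d*w - 7*d + w^2 + w)/(-d + w)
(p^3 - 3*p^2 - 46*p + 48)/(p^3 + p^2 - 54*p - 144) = (p - 1)/(p + 3)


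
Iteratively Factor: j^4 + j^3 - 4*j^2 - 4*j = (j - 2)*(j^3 + 3*j^2 + 2*j) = (j - 2)*(j + 2)*(j^2 + j) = (j - 2)*(j + 1)*(j + 2)*(j)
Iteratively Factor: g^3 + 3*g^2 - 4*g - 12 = (g + 2)*(g^2 + g - 6) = (g + 2)*(g + 3)*(g - 2)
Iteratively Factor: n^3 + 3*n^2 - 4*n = (n + 4)*(n^2 - n) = (n - 1)*(n + 4)*(n)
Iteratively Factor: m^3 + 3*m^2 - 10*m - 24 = (m + 2)*(m^2 + m - 12) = (m - 3)*(m + 2)*(m + 4)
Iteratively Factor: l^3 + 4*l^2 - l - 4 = (l + 4)*(l^2 - 1) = (l - 1)*(l + 4)*(l + 1)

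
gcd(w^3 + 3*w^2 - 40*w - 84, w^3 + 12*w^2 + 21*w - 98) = w + 7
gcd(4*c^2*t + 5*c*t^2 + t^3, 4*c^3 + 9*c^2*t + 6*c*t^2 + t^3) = 4*c^2 + 5*c*t + t^2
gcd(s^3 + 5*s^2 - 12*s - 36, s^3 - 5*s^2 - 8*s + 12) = s + 2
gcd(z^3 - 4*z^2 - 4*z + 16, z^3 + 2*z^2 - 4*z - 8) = z^2 - 4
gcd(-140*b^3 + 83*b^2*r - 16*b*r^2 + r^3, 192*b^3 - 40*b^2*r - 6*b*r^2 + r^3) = -4*b + r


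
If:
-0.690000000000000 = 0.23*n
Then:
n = -3.00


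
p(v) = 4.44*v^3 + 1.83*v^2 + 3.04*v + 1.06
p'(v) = 13.32*v^2 + 3.66*v + 3.04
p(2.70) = 110.00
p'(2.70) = 110.02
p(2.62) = 101.44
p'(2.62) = 104.06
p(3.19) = 173.51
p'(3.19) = 150.26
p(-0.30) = 0.19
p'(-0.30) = 3.14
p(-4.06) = -278.26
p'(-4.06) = 207.74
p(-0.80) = -2.47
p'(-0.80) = 8.64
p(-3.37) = -158.33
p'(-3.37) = 141.98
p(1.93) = 45.66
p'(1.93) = 59.72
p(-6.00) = -910.34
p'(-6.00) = 460.60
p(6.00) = 1044.22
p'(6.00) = 504.52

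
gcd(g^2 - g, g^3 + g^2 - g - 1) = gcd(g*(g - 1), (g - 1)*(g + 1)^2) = g - 1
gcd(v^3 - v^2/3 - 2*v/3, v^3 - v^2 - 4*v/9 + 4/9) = v^2 - v/3 - 2/3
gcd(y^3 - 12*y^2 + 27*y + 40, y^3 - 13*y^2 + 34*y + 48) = y^2 - 7*y - 8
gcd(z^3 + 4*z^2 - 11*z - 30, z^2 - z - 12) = 1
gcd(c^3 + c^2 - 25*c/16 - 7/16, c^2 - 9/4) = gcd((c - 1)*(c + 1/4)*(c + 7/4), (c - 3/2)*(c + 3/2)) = 1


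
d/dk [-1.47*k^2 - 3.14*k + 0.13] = -2.94*k - 3.14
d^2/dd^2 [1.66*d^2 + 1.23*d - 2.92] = 3.32000000000000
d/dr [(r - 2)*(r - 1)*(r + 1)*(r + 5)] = 4*r^3 + 9*r^2 - 22*r - 3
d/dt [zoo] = 0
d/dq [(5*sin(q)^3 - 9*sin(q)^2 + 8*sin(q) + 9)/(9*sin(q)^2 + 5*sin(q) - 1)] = (45*sin(q)^4 + 50*sin(q)^3 - 132*sin(q)^2 - 144*sin(q) - 53)*cos(q)/(9*sin(q)^2 + 5*sin(q) - 1)^2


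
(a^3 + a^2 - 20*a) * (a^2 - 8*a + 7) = a^5 - 7*a^4 - 21*a^3 + 167*a^2 - 140*a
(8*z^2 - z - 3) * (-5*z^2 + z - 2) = -40*z^4 + 13*z^3 - 2*z^2 - z + 6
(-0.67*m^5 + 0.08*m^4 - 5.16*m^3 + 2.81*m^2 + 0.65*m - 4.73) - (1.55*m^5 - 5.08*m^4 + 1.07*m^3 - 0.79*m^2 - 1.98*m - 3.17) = -2.22*m^5 + 5.16*m^4 - 6.23*m^3 + 3.6*m^2 + 2.63*m - 1.56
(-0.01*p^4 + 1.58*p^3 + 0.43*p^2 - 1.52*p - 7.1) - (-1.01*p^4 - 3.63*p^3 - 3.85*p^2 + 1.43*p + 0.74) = 1.0*p^4 + 5.21*p^3 + 4.28*p^2 - 2.95*p - 7.84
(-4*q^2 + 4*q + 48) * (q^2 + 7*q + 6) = -4*q^4 - 24*q^3 + 52*q^2 + 360*q + 288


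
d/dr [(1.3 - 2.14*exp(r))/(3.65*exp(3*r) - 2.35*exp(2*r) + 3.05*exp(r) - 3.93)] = (15.622*exp(3*r) - 19.264*exp(2*r) + 6.11*exp(r) + 4.4452)*exp(r)/(13.3225*exp(6*r) - 17.155*exp(5*r) + 27.7875*exp(4*r) - 43.024*exp(3*r) + 27.7735*exp(2*r) - 23.973*exp(r) + 15.4449)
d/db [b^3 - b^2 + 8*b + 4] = 3*b^2 - 2*b + 8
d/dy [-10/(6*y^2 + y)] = 10*(12*y + 1)/(y^2*(6*y + 1)^2)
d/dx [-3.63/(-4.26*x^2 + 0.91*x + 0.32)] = (3.3033 - 30.9276*x)/(-4.26*x^2 + 0.91*x + 0.32)^2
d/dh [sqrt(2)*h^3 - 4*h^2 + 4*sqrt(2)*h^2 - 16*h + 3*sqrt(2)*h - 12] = 3*sqrt(2)*h^2 - 8*h + 8*sqrt(2)*h - 16 + 3*sqrt(2)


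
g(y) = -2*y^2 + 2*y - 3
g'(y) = 2 - 4*y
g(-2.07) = -15.71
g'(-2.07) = 10.28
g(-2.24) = -17.52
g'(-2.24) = 10.96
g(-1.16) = -8.01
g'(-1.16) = 6.64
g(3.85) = -24.94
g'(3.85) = -13.40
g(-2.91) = -25.76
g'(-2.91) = 13.64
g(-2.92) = -25.89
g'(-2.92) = 13.68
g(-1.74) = -12.54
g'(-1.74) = 8.96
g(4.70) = -37.78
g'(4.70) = -16.80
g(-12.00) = -315.00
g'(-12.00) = 50.00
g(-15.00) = -483.00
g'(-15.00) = 62.00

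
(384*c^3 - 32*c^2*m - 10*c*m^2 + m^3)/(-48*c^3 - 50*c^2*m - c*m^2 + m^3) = (-8*c + m)/(c + m)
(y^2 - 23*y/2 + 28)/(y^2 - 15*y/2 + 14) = (y - 8)/(y - 4)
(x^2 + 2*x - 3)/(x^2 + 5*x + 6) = (x - 1)/(x + 2)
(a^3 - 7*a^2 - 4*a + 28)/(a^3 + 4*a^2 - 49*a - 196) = (a^2 - 4)/(a^2 + 11*a + 28)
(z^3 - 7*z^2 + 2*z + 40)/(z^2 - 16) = (z^2 - 3*z - 10)/(z + 4)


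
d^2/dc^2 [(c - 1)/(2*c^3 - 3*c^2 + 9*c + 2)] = 6*(3*(c - 1)*(2*c^2 - 2*c + 3)^2 + (-2*c^2 + 2*c - (c - 1)*(2*c - 1) - 3)*(2*c^3 - 3*c^2 + 9*c + 2))/(2*c^3 - 3*c^2 + 9*c + 2)^3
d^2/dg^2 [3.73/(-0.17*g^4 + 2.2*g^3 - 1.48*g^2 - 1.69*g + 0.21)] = ((7.6092*g^2 - 49.236*g + 11.0408)*(0.17*g^4 - 2.2*g^3 + 1.48*g^2 + 1.69*g - 0.21) - 3.73*(0.68*g^3 - 6.6*g^2 + 2.96*g + 1.69)*(1.36*g^3 - 13.2*g^2 + 5.92*g + 3.38))/(0.17*g^4 - 2.2*g^3 + 1.48*g^2 + 1.69*g - 0.21)^3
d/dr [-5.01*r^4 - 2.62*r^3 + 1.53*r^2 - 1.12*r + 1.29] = -20.04*r^3 - 7.86*r^2 + 3.06*r - 1.12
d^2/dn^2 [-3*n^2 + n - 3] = -6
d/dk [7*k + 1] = 7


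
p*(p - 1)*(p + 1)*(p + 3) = p^4 + 3*p^3 - p^2 - 3*p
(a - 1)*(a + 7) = a^2 + 6*a - 7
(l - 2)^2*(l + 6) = l^3 + 2*l^2 - 20*l + 24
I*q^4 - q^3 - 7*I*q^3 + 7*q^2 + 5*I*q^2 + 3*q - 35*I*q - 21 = (q - 7)*(q - I)*(q + 3*I)*(I*q + 1)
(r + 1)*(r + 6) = r^2 + 7*r + 6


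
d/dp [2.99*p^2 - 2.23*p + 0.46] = 5.98*p - 2.23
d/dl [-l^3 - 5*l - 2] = -3*l^2 - 5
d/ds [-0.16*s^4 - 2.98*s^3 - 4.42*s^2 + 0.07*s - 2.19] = -0.64*s^3 - 8.94*s^2 - 8.84*s + 0.07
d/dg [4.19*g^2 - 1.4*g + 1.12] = 8.38*g - 1.4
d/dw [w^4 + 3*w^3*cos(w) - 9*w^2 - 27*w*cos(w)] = -3*w^3*sin(w) + 4*w^3 + 9*w^2*cos(w) + 27*w*sin(w) - 18*w - 27*cos(w)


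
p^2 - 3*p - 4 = (p - 4)*(p + 1)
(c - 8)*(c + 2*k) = c^2 + 2*c*k - 8*c - 16*k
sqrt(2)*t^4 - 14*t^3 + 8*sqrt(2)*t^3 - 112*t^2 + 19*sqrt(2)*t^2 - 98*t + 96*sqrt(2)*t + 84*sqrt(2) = (t + 7)*(t - 6*sqrt(2))*(t - sqrt(2))*(sqrt(2)*t + sqrt(2))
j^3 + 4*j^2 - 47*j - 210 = (j - 7)*(j + 5)*(j + 6)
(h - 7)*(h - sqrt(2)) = h^2 - 7*h - sqrt(2)*h + 7*sqrt(2)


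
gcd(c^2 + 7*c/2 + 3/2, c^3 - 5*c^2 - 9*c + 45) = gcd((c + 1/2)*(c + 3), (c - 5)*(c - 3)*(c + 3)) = c + 3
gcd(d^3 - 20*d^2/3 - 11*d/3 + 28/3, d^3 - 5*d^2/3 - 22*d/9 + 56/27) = d + 4/3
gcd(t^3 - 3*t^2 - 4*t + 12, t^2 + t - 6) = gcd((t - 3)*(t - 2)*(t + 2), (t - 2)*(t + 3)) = t - 2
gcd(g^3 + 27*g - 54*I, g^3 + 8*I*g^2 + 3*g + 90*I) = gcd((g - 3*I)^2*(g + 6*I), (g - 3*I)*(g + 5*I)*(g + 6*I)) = g^2 + 3*I*g + 18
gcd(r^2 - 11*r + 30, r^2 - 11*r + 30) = r^2 - 11*r + 30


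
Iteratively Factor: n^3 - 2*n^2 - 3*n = (n - 3)*(n^2 + n) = (n - 3)*(n + 1)*(n)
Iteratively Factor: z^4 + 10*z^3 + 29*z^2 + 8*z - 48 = (z - 1)*(z^3 + 11*z^2 + 40*z + 48) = (z - 1)*(z + 4)*(z^2 + 7*z + 12) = (z - 1)*(z + 3)*(z + 4)*(z + 4)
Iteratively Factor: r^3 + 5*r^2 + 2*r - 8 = (r - 1)*(r^2 + 6*r + 8) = (r - 1)*(r + 4)*(r + 2)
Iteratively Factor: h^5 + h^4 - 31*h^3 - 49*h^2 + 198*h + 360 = (h - 5)*(h^4 + 6*h^3 - h^2 - 54*h - 72) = (h - 5)*(h - 3)*(h^3 + 9*h^2 + 26*h + 24) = (h - 5)*(h - 3)*(h + 4)*(h^2 + 5*h + 6) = (h - 5)*(h - 3)*(h + 3)*(h + 4)*(h + 2)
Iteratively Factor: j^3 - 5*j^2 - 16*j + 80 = (j + 4)*(j^2 - 9*j + 20) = (j - 5)*(j + 4)*(j - 4)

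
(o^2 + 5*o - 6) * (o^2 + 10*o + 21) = o^4 + 15*o^3 + 65*o^2 + 45*o - 126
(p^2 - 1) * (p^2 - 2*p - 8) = p^4 - 2*p^3 - 9*p^2 + 2*p + 8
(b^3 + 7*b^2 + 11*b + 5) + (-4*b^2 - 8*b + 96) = b^3 + 3*b^2 + 3*b + 101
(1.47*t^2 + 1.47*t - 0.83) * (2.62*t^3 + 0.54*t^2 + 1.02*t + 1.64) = 3.8514*t^5 + 4.6452*t^4 + 0.1186*t^3 + 3.462*t^2 + 1.5642*t - 1.3612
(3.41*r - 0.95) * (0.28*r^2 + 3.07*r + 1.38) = 0.9548*r^3 + 10.2027*r^2 + 1.7893*r - 1.311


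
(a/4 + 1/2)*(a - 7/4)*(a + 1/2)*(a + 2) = a^4/4 + 11*a^3/16 - 15*a^2/32 - 17*a/8 - 7/8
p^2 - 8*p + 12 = (p - 6)*(p - 2)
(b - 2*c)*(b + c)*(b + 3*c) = b^3 + 2*b^2*c - 5*b*c^2 - 6*c^3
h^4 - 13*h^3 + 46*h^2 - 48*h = h*(h - 8)*(h - 3)*(h - 2)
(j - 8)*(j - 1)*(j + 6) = j^3 - 3*j^2 - 46*j + 48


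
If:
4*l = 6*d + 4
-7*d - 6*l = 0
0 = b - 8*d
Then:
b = -3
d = -3/8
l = 7/16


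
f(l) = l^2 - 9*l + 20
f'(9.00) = 9.00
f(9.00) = 20.00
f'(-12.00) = -33.00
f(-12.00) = 272.00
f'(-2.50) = -14.00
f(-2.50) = 48.75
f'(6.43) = 3.86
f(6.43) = 3.47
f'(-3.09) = -15.18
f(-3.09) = 57.36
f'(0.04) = -8.92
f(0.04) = 19.64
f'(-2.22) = -13.44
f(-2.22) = 44.91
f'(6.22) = 3.44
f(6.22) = 2.71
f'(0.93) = -7.14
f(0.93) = 12.49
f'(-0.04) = -9.08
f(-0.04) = 20.36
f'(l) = 2*l - 9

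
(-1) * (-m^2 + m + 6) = m^2 - m - 6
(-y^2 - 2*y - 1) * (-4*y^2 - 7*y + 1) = 4*y^4 + 15*y^3 + 17*y^2 + 5*y - 1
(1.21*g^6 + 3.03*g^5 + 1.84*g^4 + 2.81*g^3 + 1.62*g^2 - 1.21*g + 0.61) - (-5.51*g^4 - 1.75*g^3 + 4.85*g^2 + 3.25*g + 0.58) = 1.21*g^6 + 3.03*g^5 + 7.35*g^4 + 4.56*g^3 - 3.23*g^2 - 4.46*g + 0.03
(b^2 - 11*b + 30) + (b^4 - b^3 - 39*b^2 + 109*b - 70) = b^4 - b^3 - 38*b^2 + 98*b - 40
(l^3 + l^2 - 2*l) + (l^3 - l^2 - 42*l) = 2*l^3 - 44*l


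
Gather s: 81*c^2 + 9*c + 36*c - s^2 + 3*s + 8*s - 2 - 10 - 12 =81*c^2 + 45*c - s^2 + 11*s - 24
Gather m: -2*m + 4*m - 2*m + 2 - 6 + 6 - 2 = 0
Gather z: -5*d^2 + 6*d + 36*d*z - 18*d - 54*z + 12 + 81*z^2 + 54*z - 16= -5*d^2 + 36*d*z - 12*d + 81*z^2 - 4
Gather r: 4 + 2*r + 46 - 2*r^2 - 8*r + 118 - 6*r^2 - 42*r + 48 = -8*r^2 - 48*r + 216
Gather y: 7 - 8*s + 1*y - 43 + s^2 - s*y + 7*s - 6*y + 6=s^2 - s + y*(-s - 5) - 30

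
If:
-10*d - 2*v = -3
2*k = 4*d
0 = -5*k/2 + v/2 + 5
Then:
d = 23/30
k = 23/15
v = -7/3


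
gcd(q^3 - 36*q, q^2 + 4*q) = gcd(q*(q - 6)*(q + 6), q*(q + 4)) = q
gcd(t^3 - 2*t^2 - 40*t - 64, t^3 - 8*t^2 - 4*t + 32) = t^2 - 6*t - 16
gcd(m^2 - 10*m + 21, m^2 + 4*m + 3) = 1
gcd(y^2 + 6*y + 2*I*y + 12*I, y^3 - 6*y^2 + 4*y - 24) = y + 2*I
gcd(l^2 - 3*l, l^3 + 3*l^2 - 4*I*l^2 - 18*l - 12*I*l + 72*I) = l - 3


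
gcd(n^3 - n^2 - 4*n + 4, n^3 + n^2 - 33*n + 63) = 1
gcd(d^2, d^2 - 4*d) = d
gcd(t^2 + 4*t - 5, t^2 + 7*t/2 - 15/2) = t + 5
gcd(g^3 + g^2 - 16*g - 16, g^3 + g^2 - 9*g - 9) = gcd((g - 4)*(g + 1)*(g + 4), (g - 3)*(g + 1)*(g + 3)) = g + 1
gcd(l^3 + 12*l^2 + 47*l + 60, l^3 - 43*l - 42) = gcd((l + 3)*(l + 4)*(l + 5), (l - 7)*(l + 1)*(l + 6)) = 1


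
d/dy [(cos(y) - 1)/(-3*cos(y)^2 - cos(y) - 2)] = 3*(sin(y)^2 + 2*cos(y))*sin(y)/(3*cos(y)^2 + cos(y) + 2)^2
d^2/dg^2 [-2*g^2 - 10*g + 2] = -4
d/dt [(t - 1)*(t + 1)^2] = (t + 1)*(3*t - 1)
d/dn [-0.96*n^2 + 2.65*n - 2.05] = 2.65 - 1.92*n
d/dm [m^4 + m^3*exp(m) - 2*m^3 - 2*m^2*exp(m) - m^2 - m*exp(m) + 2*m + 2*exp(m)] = m^3*exp(m) + 4*m^3 + m^2*exp(m) - 6*m^2 - 5*m*exp(m) - 2*m + exp(m) + 2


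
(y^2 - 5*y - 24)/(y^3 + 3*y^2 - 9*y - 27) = (y - 8)/(y^2 - 9)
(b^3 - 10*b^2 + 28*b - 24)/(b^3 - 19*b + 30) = (b^2 - 8*b + 12)/(b^2 + 2*b - 15)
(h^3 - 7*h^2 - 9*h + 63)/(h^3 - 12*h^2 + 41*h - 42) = (h + 3)/(h - 2)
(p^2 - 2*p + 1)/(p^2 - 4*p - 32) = (-p^2 + 2*p - 1)/(-p^2 + 4*p + 32)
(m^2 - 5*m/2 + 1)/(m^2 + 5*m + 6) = (m^2 - 5*m/2 + 1)/(m^2 + 5*m + 6)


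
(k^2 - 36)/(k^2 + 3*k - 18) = (k - 6)/(k - 3)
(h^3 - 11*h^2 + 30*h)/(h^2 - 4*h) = (h^2 - 11*h + 30)/(h - 4)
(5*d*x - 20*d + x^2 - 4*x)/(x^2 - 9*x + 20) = (5*d + x)/(x - 5)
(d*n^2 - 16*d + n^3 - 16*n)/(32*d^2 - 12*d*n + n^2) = (d*n^2 - 16*d + n^3 - 16*n)/(32*d^2 - 12*d*n + n^2)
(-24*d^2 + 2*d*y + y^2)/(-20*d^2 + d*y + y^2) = (6*d + y)/(5*d + y)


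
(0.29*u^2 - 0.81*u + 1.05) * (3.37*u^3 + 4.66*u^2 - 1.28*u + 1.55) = 0.9773*u^5 - 1.3783*u^4 - 0.6073*u^3 + 6.3793*u^2 - 2.5995*u + 1.6275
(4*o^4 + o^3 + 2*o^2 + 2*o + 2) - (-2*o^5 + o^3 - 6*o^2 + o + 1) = 2*o^5 + 4*o^4 + 8*o^2 + o + 1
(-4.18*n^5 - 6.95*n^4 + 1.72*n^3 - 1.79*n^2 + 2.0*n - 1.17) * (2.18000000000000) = -9.1124*n^5 - 15.151*n^4 + 3.7496*n^3 - 3.9022*n^2 + 4.36*n - 2.5506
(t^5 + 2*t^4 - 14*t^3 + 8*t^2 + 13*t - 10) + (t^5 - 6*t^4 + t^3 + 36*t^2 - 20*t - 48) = 2*t^5 - 4*t^4 - 13*t^3 + 44*t^2 - 7*t - 58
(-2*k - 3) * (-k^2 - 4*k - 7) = 2*k^3 + 11*k^2 + 26*k + 21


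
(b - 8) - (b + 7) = -15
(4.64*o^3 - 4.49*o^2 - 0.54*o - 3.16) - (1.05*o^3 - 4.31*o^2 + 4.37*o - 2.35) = 3.59*o^3 - 0.180000000000001*o^2 - 4.91*o - 0.81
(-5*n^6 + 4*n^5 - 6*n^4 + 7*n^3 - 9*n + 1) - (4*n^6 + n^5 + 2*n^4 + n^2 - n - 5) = -9*n^6 + 3*n^5 - 8*n^4 + 7*n^3 - n^2 - 8*n + 6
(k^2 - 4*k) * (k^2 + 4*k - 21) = k^4 - 37*k^2 + 84*k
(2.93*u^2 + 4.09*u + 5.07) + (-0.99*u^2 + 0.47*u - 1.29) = 1.94*u^2 + 4.56*u + 3.78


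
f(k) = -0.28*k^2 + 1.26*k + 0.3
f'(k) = 1.26 - 0.56*k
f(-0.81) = -0.90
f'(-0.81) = 1.71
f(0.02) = 0.33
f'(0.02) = 1.25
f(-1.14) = -1.50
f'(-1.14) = 1.90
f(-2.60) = -4.87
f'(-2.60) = 2.72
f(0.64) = 0.99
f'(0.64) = 0.90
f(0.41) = 0.77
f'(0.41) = 1.03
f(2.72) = 1.66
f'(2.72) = -0.26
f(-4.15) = -9.75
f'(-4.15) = 3.58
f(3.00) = 1.56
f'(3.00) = -0.42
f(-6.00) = -17.34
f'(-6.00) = 4.62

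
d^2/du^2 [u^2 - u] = 2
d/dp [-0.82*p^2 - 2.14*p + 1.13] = -1.64*p - 2.14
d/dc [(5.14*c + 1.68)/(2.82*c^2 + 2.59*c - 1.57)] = (14.4948*c^2 + 13.3126*c - (5.14*c + 1.68)*(5.64*c + 2.59) - 8.0698)/(2.82*c^2 + 2.59*c - 1.57)^2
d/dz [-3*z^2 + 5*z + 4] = 5 - 6*z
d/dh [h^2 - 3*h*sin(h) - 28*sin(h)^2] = -3*h*cos(h) + 2*h - 3*sin(h) - 28*sin(2*h)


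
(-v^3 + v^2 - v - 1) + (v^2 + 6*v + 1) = -v^3 + 2*v^2 + 5*v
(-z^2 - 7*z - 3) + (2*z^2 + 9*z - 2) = z^2 + 2*z - 5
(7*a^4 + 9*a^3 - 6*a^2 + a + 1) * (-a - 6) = -7*a^5 - 51*a^4 - 48*a^3 + 35*a^2 - 7*a - 6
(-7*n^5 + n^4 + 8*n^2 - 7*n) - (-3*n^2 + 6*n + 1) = -7*n^5 + n^4 + 11*n^2 - 13*n - 1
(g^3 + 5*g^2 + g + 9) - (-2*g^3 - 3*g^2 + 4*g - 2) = 3*g^3 + 8*g^2 - 3*g + 11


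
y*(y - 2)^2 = y^3 - 4*y^2 + 4*y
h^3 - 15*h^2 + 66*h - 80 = (h - 8)*(h - 5)*(h - 2)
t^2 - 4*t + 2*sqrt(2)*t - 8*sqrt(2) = (t - 4)*(t + 2*sqrt(2))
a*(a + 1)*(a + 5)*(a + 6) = a^4 + 12*a^3 + 41*a^2 + 30*a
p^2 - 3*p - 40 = (p - 8)*(p + 5)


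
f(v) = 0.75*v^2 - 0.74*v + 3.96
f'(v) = 1.5*v - 0.74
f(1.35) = 4.33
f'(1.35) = 1.28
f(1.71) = 4.89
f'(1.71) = 1.82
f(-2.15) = 9.02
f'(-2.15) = -3.96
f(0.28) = 3.81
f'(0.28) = -0.32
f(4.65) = 16.74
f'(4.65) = 6.24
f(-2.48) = 10.41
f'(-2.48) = -4.46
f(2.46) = 6.68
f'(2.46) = 2.95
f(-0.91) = 5.25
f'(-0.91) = -2.10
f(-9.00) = 71.37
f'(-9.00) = -14.24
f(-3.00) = 12.93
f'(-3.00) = -5.24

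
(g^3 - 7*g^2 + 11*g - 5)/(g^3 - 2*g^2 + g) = (g - 5)/g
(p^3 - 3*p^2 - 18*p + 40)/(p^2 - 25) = (p^2 + 2*p - 8)/(p + 5)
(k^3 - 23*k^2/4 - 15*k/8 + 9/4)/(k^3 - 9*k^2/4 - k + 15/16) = 2*(k - 6)/(2*k - 5)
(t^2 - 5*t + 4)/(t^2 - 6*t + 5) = (t - 4)/(t - 5)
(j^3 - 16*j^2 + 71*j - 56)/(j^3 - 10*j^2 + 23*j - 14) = (j - 8)/(j - 2)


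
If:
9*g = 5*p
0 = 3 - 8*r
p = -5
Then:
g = -25/9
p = -5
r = 3/8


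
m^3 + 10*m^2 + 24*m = m*(m + 4)*(m + 6)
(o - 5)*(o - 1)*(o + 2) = o^3 - 4*o^2 - 7*o + 10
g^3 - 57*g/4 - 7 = (g - 4)*(g + 1/2)*(g + 7/2)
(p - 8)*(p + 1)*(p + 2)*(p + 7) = p^4 + 2*p^3 - 57*p^2 - 170*p - 112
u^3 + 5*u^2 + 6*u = u*(u + 2)*(u + 3)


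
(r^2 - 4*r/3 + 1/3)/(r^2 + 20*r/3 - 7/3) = (r - 1)/(r + 7)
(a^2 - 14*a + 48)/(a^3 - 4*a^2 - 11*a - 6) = (a - 8)/(a^2 + 2*a + 1)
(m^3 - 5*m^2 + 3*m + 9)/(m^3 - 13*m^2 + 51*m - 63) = (m + 1)/(m - 7)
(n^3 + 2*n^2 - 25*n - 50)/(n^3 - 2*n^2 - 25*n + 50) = (n + 2)/(n - 2)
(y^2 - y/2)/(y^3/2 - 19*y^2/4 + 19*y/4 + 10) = 2*y*(2*y - 1)/(2*y^3 - 19*y^2 + 19*y + 40)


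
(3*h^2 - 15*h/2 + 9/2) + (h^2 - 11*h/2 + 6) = 4*h^2 - 13*h + 21/2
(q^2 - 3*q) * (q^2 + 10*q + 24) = q^4 + 7*q^3 - 6*q^2 - 72*q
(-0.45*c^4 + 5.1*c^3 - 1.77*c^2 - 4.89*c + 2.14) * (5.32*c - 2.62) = -2.394*c^5 + 28.311*c^4 - 22.7784*c^3 - 21.3774*c^2 + 24.1966*c - 5.6068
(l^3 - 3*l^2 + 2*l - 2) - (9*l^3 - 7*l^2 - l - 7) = -8*l^3 + 4*l^2 + 3*l + 5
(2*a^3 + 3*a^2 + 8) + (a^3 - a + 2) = 3*a^3 + 3*a^2 - a + 10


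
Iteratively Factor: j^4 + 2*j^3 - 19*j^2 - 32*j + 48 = (j + 3)*(j^3 - j^2 - 16*j + 16) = (j + 3)*(j + 4)*(j^2 - 5*j + 4) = (j - 1)*(j + 3)*(j + 4)*(j - 4)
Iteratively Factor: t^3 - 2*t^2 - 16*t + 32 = (t - 2)*(t^2 - 16) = (t - 4)*(t - 2)*(t + 4)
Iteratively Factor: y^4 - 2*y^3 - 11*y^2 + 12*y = (y - 1)*(y^3 - y^2 - 12*y) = (y - 4)*(y - 1)*(y^2 + 3*y) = y*(y - 4)*(y - 1)*(y + 3)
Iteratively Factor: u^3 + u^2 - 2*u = (u - 1)*(u^2 + 2*u) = u*(u - 1)*(u + 2)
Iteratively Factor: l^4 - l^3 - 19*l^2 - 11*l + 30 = (l - 1)*(l^3 - 19*l - 30) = (l - 1)*(l + 3)*(l^2 - 3*l - 10) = (l - 5)*(l - 1)*(l + 3)*(l + 2)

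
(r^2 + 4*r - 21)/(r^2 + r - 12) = (r + 7)/(r + 4)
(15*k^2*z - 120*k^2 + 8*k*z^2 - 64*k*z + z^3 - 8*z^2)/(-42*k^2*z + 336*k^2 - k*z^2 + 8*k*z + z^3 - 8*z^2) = (15*k^2 + 8*k*z + z^2)/(-42*k^2 - k*z + z^2)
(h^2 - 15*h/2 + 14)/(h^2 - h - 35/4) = 2*(h - 4)/(2*h + 5)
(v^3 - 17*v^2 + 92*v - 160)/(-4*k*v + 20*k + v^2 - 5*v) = (v^2 - 12*v + 32)/(-4*k + v)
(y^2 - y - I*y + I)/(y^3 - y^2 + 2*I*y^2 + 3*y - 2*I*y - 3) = 1/(y + 3*I)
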